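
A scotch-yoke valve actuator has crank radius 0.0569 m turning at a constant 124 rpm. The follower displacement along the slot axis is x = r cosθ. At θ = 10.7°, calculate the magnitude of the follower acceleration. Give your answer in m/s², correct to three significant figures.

9.43

ω = 12.99 rad/s (from 124 rpm).
x = r cosθ ⇒ ẍ = −rω² cosθ (ω constant).
|a| = rω²|cosθ| = 0.0569·(12.99)²·|cos 10.7°| = 9.4275 m/s².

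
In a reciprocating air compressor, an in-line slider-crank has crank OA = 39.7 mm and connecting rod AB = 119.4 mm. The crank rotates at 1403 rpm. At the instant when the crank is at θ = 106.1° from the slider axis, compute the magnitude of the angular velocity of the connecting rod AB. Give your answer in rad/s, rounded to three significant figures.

14.3

ω = 146.9 rad/s (converted from 1403 rpm).
The rod makes angle φ with the slider axis where L sinφ = r sinθ; differentiating, L cosφ·φ̇ = r ω cosθ.
L cosφ = √(L² − r² sin²θ) = 0.11314 m.
|ω_rod| = r ω |cosθ| / √(L² − r² sin²θ) = 0.0397·146.9·0.27731/0.11314 = 14.296 rad/s.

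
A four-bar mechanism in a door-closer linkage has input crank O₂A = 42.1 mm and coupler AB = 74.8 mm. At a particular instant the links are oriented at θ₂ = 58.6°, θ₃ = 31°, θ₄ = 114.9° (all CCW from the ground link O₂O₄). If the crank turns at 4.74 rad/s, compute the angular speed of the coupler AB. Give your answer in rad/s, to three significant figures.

2.23

ω₂ = 4.74 rad/s
Differentiating the loop-closure r₂e^{iθ₂}+r₃e^{iθ₃}=r₁+r₄e^{iθ₄} gives r₂ω₂e^{iθ₂}+r₃ω₃e^{iθ₃}=r₄ω₄e^{iθ₄}.
Eliminating the other unknown: ω₃ = r₂ω₂ sin(θ₄−θ₂) / [r₃ sin(θ₃−θ₄)].
Numerator sine = +0.83195; denominator sine = -0.99434.
Result = 0.0421·4.74·(+0.83195) / (0.0748·(-0.99434)) = -2.2322 rad/s; magnitude 2.2322 rad/s.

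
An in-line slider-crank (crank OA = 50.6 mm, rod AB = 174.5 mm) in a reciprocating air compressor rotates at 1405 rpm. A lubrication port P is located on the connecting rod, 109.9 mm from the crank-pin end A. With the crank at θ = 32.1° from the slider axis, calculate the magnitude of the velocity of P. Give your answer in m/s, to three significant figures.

ω = 147.1 rad/s.  Crank-pin speed |V_A| = rω = 7.4448 m/s, perpendicular to OA.
Rod angle: sinφ = −(r/L) sinθ ⇒ φ = -8.864°; ω_rod = −rω cosθ/√(L²−r²sin²θ) = -36.578 rad/s.
V_P = V_A + ω_rod × AP, with AP = 0.1099 m along the rod.
Components: V_Px = −rω sinθ − a·ω_rod·sinφ = -4.5756 m/s;  V_Py = rω cosθ + a·ω_rod·cosφ = +2.3347 m/s.
|V_P| = √(V_Px² + V_Py²) = 5.1369 m/s.

5.14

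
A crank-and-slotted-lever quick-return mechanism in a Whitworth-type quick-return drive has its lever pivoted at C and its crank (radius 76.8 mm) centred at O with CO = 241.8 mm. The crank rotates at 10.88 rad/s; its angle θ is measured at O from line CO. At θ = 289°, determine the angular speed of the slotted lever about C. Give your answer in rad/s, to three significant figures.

1.70

ω = 10.88 rad/s
Crank pin A relative to C: A = (d + r cosθ, r sinθ); lever angle φ = atan2(r sinθ, d + r cosθ).
Differentiating tanφ: φ̇ = rω(d cosθ + r)/(d² + r² + 2dr cosθ).
d² + r² + 2dr cosθ = |CA|² = 0.0764572 m²;  d cosθ + r = +0.15552 m.
|ω_lever| = |0.0768·10.88·+0.15552| / 0.0764572 = 1.6997 rad/s.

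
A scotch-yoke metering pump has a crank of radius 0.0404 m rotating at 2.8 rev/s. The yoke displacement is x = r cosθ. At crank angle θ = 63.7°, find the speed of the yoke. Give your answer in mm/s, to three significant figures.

637

ω = 17.59 rad/s (from 2.8 rev/s).
x = r cosθ ⇒ ẋ = −rω sinθ.
|v| = rω|sinθ| = 0.0404·17.59·|sin 63.7°| = 0.63718 m/s = 637.18 mm/s.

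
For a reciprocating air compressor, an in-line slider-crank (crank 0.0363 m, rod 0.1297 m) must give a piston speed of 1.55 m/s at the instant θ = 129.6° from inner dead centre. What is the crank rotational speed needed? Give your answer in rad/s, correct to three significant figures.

For an in-line slider-crank, |v_piston| = rω|sinθ|·[1 + r cosθ/√(L² − r² sin²θ)].
With r = 0.0363 m, L = 0.1297 m, θ = 129.6°: the bracketed kinematic factor |dx/dθ| = 0.02286 m.
ω = v/|dx/dθ| = 1.55/0.02286 = 67.805 rad/s.

67.8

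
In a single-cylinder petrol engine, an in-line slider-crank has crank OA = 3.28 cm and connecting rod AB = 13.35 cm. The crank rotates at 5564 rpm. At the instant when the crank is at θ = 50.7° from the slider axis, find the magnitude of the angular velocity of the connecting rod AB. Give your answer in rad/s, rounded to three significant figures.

ω = 582.7 rad/s (converted from 5564 rpm).
The rod makes angle φ with the slider axis where L sinφ = r sinθ; differentiating, L cosφ·φ̇ = r ω cosθ.
L cosφ = √(L² − r² sin²θ) = 0.13106 m.
|ω_rod| = r ω |cosθ| / √(L² − r² sin²θ) = 0.0328·582.7·0.63338/0.13106 = 92.357 rad/s.

92.4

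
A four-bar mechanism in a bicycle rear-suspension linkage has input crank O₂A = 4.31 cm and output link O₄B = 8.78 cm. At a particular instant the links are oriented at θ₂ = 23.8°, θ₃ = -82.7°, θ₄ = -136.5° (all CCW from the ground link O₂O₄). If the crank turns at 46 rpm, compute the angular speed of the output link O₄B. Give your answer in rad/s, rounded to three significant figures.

ω₂ = 4.817 rad/s (from 46 rpm).
Differentiating the loop-closure r₂e^{iθ₂}+r₃e^{iθ₃}=r₁+r₄e^{iθ₄} gives r₂ω₂e^{iθ₂}+r₃ω₃e^{iθ₃}=r₄ω₄e^{iθ₄}.
Eliminating the other unknown: ω₄ = r₂ω₂ sin(θ₂−θ₃) / [r₄ sin(θ₄−θ₃)].
Numerator sine = +0.95882; denominator sine = -0.80696.
Result = 0.0431·4.817·(+0.95882) / (0.0878·(-0.80696)) = -2.8097 rad/s; magnitude 2.8097 rad/s.

2.81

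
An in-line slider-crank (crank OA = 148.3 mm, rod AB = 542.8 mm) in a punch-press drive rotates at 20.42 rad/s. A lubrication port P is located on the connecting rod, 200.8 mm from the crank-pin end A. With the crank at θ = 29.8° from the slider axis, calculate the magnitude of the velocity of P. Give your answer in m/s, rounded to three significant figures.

ω = 20.42 rad/s.  Crank-pin speed |V_A| = rω = 3.0283 m/s, perpendicular to OA.
Rod angle: sinφ = −(r/L) sinθ ⇒ φ = -7.804°; ω_rod = −rω cosθ/√(L²−r²sin²θ) = -4.8865 rad/s.
V_P = V_A + ω_rod × AP, with AP = 0.2008 m along the rod.
Components: V_Px = −rω sinθ − a·ω_rod·sinφ = -1.6382 m/s;  V_Py = rω cosθ + a·ω_rod·cosφ = +1.6557 m/s.
|V_P| = √(V_Px² + V_Py²) = 2.3292 m/s.

2.33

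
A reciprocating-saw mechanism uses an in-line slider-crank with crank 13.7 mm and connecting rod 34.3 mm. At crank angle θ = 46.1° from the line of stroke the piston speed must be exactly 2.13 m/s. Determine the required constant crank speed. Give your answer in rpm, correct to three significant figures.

For an in-line slider-crank, |v_piston| = rω|sinθ|·[1 + r cosθ/√(L² − r² sin²θ)].
With r = 0.0137 m, L = 0.0343 m, θ = 46.1°: the bracketed kinematic factor |dx/dθ| = 0.012726 m.
ω = v/|dx/dθ| = 2.13/0.012726 = 167.37 rad/s.
N = 60ω/(2π) = 1598.3 rpm.

1600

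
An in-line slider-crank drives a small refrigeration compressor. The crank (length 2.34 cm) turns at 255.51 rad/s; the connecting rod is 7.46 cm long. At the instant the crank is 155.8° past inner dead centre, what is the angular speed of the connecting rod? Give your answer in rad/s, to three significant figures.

73.7

ω = 255.5 rad/s
The rod makes angle φ with the slider axis where L sinφ = r sinθ; differentiating, L cosφ·φ̇ = r ω cosθ.
L cosφ = √(L² − r² sin²θ) = 0.073981 m.
|ω_rod| = r ω |cosθ| / √(L² − r² sin²θ) = 0.0234·255.5·0.91212/0.073981 = 73.715 rad/s.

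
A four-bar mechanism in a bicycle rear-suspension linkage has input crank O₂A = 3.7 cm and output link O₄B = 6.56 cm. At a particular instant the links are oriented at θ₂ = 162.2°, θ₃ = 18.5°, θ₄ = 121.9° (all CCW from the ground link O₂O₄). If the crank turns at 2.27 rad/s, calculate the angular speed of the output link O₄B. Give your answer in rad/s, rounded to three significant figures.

0.779

ω₂ = 2.27 rad/s
Differentiating the loop-closure r₂e^{iθ₂}+r₃e^{iθ₃}=r₁+r₄e^{iθ₄} gives r₂ω₂e^{iθ₂}+r₃ω₃e^{iθ₃}=r₄ω₄e^{iθ₄}.
Eliminating the other unknown: ω₄ = r₂ω₂ sin(θ₂−θ₃) / [r₄ sin(θ₄−θ₃)].
Numerator sine = +0.59201; denominator sine = +0.97278.
Result = 0.037·2.27·(+0.59201) / (0.0656·(+0.97278)) = +0.77919 rad/s; magnitude 0.77919 rad/s.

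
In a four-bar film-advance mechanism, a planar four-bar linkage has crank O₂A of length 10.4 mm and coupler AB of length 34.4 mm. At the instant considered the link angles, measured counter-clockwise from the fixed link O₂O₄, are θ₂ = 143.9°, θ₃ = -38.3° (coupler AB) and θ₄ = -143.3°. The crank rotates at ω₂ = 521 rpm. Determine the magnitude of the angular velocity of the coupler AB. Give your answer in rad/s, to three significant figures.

ω₂ = 54.56 rad/s (from 521 rpm).
Differentiating the loop-closure r₂e^{iθ₂}+r₃e^{iθ₃}=r₁+r₄e^{iθ₄} gives r₂ω₂e^{iθ₂}+r₃ω₃e^{iθ₃}=r₄ω₄e^{iθ₄}.
Eliminating the other unknown: ω₃ = r₂ω₂ sin(θ₄−θ₂) / [r₃ sin(θ₃−θ₄)].
Numerator sine = +0.95528; denominator sine = +0.96593.
Result = 0.0104·54.56·(+0.95528) / (0.0344·(+0.96593)) = +16.313 rad/s; magnitude 16.313 rad/s.

16.3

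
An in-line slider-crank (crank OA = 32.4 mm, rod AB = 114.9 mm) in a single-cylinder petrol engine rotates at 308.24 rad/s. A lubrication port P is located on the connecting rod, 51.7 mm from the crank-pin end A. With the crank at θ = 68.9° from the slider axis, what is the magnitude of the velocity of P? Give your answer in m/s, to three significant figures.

9.96

ω = 308.2 rad/s.  Crank-pin speed |V_A| = rω = 9.987 m/s, perpendicular to OA.
Rod angle: sinφ = −(r/L) sinθ ⇒ φ = -15.253°; ω_rod = −rω cosθ/√(L²−r²sin²θ) = -32.433 rad/s.
V_P = V_A + ω_rod × AP, with AP = 0.0517 m along the rod.
Components: V_Px = −rω sinθ − a·ω_rod·sinφ = -9.7585 m/s;  V_Py = rω cosθ + a·ω_rod·cosφ = +1.9776 m/s.
|V_P| = √(V_Px² + V_Py²) = 9.9569 m/s.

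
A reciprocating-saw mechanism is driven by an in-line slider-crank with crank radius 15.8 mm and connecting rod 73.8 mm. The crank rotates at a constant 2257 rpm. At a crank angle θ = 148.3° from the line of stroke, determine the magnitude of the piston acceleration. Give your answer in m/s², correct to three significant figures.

ω = 2π·2257/60 = 236.4 rad/s
x(θ) = r cosθ + √(L² − r² sin²θ); with ω constant, a = ω²·d²x/dθ².
d²x/dθ² = −r cosθ − r²(cos2θ)/√u − r⁴ sin²2θ/(4u^{3/2}),  u = L² − r² sin²θ = 0.00537751 m².
Substituting r = 0.0158 m, L = 0.0738 m, θ = 148.3°: d²x/dθ² = +0.011887 m.
a = ω²·d²x/dθ² = (236.4)²·(+0.011887) = +664.03 m/s²;  |a| = 664.03 m/s².

664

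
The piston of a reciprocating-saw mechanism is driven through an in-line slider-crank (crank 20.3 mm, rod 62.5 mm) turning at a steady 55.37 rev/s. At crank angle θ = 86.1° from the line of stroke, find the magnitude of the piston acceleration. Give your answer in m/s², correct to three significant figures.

668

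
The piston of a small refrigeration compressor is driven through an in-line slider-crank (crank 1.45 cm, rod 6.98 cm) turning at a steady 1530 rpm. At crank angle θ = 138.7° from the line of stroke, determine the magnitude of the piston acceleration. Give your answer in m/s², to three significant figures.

269

ω = 2π·1530/60 = 160.2 rad/s
x(θ) = r cosθ + √(L² − r² sin²θ); with ω constant, a = ω²·d²x/dθ².
d²x/dθ² = −r cosθ − r²(cos2θ)/√u − r⁴ sin²2θ/(4u^{3/2}),  u = L² − r² sin²θ = 0.00478045 m².
Substituting r = 0.0145 m, L = 0.0698 m, θ = 138.7°: d²x/dθ² = +0.010469 m.
a = ω²·d²x/dθ² = (160.2)²·(+0.010469) = +268.74 m/s²;  |a| = 268.74 m/s².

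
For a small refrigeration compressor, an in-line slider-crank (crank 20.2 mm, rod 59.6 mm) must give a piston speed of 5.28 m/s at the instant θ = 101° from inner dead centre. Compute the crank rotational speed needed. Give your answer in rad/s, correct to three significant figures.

For an in-line slider-crank, |v_piston| = rω|sinθ|·[1 + r cosθ/√(L² − r² sin²θ)].
With r = 0.0202 m, L = 0.0596 m, θ = 101°: the bracketed kinematic factor |dx/dθ| = 0.018469 m.
ω = v/|dx/dθ| = 5.28/0.018469 = 285.88 rad/s.

286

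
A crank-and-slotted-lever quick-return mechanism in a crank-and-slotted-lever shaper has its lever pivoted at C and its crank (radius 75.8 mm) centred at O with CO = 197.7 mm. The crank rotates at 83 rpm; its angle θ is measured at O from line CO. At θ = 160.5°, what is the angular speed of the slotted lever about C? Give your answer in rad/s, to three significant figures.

4.39

ω = 8.692 rad/s (from 83 rpm).
Crank pin A relative to C: A = (d + r cosθ, r sinθ); lever angle φ = atan2(r sinθ, d + r cosθ).
Differentiating tanφ: φ̇ = rω(d cosθ + r)/(d² + r² + 2dr cosθ).
d² + r² + 2dr cosθ = |CA|² = 0.0165787 m²;  d cosθ + r = -0.11056 m.
|ω_lever| = |0.0758·8.692·-0.11056| / 0.0165787 = 4.3936 rad/s.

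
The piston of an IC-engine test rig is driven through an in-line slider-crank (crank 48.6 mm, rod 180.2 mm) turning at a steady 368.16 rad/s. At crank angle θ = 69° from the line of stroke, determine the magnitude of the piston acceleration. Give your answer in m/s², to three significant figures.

1010

ω = 368.2 rad/s
x(θ) = r cosθ + √(L² − r² sin²θ); with ω constant, a = ω²·d²x/dθ².
d²x/dθ² = −r cosθ − r²(cos2θ)/√u − r⁴ sin²2θ/(4u^{3/2}),  u = L² − r² sin²θ = 0.0304134 m².
Substituting r = 0.0486 m, L = 0.1802 m, θ = 69°: d²x/dθ² = -0.0074694 m.
a = ω²·d²x/dθ² = (368.2)²·(-0.0074694) = -1012.4 m/s²;  |a| = 1012.4 m/s².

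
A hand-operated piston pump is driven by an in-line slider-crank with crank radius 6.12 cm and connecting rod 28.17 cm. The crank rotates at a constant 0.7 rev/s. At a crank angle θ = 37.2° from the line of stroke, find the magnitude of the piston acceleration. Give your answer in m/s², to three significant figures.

1.02

ω = 2π·0.7 = 4.398 rad/s
x(θ) = r cosθ + √(L² − r² sin²θ); with ω constant, a = ω²·d²x/dθ².
d²x/dθ² = −r cosθ − r²(cos2θ)/√u − r⁴ sin²2θ/(4u^{3/2}),  u = L² − r² sin²θ = 0.0779858 m².
Substituting r = 0.0612 m, L = 0.2817 m, θ = 37.2°: d²x/dθ² = -0.052504 m.
a = ω²·d²x/dθ² = (4.398)²·(-0.052504) = -1.0157 m/s²;  |a| = 1.0157 m/s².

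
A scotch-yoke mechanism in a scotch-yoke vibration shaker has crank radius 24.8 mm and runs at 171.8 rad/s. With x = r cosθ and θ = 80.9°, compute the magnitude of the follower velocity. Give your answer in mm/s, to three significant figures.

4210

ω = 171.8 rad/s
x = r cosθ ⇒ ẋ = −rω sinθ.
|v| = rω|sinθ| = 0.0248·171.8·|sin 80.9°| = 4.207 m/s = 4207 mm/s.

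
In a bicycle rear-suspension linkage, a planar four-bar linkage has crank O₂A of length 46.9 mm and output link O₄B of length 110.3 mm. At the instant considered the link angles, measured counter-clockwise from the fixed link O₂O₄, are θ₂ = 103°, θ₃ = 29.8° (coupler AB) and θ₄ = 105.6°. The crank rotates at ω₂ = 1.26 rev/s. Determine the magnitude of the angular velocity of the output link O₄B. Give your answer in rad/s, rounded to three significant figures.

ω₂ = 7.917 rad/s (from 1.26 rev/s).
Differentiating the loop-closure r₂e^{iθ₂}+r₃e^{iθ₃}=r₁+r₄e^{iθ₄} gives r₂ω₂e^{iθ₂}+r₃ω₃e^{iθ₃}=r₄ω₄e^{iθ₄}.
Eliminating the other unknown: ω₄ = r₂ω₂ sin(θ₂−θ₃) / [r₄ sin(θ₄−θ₃)].
Numerator sine = +0.95732; denominator sine = +0.96945.
Result = 0.0469·7.917·(+0.95732) / (0.1103·(+0.96945)) = +3.3242 rad/s; magnitude 3.3242 rad/s.

3.32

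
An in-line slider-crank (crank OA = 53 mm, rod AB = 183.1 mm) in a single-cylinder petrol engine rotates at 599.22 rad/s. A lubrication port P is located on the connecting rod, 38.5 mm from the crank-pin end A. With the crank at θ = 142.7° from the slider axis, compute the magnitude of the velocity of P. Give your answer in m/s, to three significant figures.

27.1

ω = 599.2 rad/s.  Crank-pin speed |V_A| = rω = 31.759 m/s, perpendicular to OA.
Rod angle: sinφ = −(r/L) sinθ ⇒ φ = -10.102°; ω_rod = −rω cosθ/√(L²−r²sin²θ) = +140.15 rad/s.
V_P = V_A + ω_rod × AP, with AP = 0.0385 m along the rod.
Components: V_Px = −rω sinθ − a·ω_rod·sinφ = -18.299 m/s;  V_Py = rω cosθ + a·ω_rod·cosφ = -19.951 m/s.
|V_P| = √(V_Px² + V_Py²) = 27.072 m/s.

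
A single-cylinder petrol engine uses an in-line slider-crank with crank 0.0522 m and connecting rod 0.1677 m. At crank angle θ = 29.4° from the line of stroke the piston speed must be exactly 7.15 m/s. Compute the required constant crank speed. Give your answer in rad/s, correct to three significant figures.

219

For an in-line slider-crank, |v_piston| = rω|sinθ|·[1 + r cosθ/√(L² − r² sin²θ)].
With r = 0.0522 m, L = 0.1677 m, θ = 29.4°: the bracketed kinematic factor |dx/dθ| = 0.032657 m.
ω = v/|dx/dθ| = 7.15/0.032657 = 218.94 rad/s.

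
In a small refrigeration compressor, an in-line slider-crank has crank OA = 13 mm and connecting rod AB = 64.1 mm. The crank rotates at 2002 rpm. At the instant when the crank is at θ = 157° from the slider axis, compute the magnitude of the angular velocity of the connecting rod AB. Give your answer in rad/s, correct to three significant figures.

ω = 209.6 rad/s (converted from 2002 rpm).
The rod makes angle φ with the slider axis where L sinφ = r sinθ; differentiating, L cosφ·φ̇ = r ω cosθ.
L cosφ = √(L² − r² sin²θ) = 0.063898 m.
|ω_rod| = r ω |cosθ| / √(L² − r² sin²θ) = 0.013·209.6·0.92050/0.063898 = 39.262 rad/s.

39.3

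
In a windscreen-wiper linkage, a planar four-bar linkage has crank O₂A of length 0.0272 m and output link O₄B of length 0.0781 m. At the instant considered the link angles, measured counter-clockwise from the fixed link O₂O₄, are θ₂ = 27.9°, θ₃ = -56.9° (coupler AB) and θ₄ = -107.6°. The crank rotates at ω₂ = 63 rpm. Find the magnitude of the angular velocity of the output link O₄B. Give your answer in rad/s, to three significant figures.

ω₂ = 6.597 rad/s (from 63 rpm).
Differentiating the loop-closure r₂e^{iθ₂}+r₃e^{iθ₃}=r₁+r₄e^{iθ₄} gives r₂ω₂e^{iθ₂}+r₃ω₃e^{iθ₃}=r₄ω₄e^{iθ₄}.
Eliminating the other unknown: ω₄ = r₂ω₂ sin(θ₂−θ₃) / [r₄ sin(θ₄−θ₃)].
Numerator sine = +0.99588; denominator sine = -0.77384.
Result = 0.0272·6.597·(+0.99588) / (0.0781·(-0.77384)) = -2.957 rad/s; magnitude 2.957 rad/s.

2.96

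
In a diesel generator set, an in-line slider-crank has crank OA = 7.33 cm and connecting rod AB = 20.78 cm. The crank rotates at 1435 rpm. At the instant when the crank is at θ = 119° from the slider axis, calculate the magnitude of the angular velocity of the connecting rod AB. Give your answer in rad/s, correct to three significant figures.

27.0

ω = 150.3 rad/s (converted from 1435 rpm).
The rod makes angle φ with the slider axis where L sinφ = r sinθ; differentiating, L cosφ·φ̇ = r ω cosθ.
L cosφ = √(L² − r² sin²θ) = 0.19766 m.
|ω_rod| = r ω |cosθ| / √(L² − r² sin²θ) = 0.0733·150.3·0.48481/0.19766 = 27.017 rad/s.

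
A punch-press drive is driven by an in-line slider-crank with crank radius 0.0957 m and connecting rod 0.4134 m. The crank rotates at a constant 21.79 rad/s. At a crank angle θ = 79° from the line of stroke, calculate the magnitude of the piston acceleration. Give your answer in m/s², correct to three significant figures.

ω = 21.79 rad/s
x(θ) = r cosθ + √(L² − r² sin²θ); with ω constant, a = ω²·d²x/dθ².
d²x/dθ² = −r cosθ − r²(cos2θ)/√u − r⁴ sin²2θ/(4u^{3/2}),  u = L² − r² sin²θ = 0.162075 m².
Substituting r = 0.0957 m, L = 0.4134 m, θ = 79°: d²x/dθ² = +0.0027872 m.
a = ω²·d²x/dθ² = (21.79)²·(+0.0027872) = +1.3234 m/s²;  |a| = 1.3234 m/s².

1.32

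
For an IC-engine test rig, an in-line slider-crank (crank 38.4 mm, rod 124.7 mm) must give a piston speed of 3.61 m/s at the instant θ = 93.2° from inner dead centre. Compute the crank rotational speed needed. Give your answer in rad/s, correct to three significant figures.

For an in-line slider-crank, |v_piston| = rω|sinθ|·[1 + r cosθ/√(L² − r² sin²θ)].
With r = 0.0384 m, L = 0.1247 m, θ = 93.2°: the bracketed kinematic factor |dx/dθ| = 0.037648 m.
ω = v/|dx/dθ| = 3.61/0.037648 = 95.889 rad/s.

95.9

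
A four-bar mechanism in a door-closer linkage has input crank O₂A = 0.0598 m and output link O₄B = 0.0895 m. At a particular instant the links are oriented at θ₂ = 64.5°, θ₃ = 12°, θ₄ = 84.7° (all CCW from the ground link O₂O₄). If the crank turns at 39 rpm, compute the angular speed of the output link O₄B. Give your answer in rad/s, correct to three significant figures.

2.27

ω₂ = 4.084 rad/s (from 39 rpm).
Differentiating the loop-closure r₂e^{iθ₂}+r₃e^{iθ₃}=r₁+r₄e^{iθ₄} gives r₂ω₂e^{iθ₂}+r₃ω₃e^{iθ₃}=r₄ω₄e^{iθ₄}.
Eliminating the other unknown: ω₄ = r₂ω₂ sin(θ₂−θ₃) / [r₄ sin(θ₄−θ₃)].
Numerator sine = +0.79335; denominator sine = +0.95476.
Result = 0.0598·4.084·(+0.79335) / (0.0895·(+0.95476)) = +2.2675 rad/s; magnitude 2.2675 rad/s.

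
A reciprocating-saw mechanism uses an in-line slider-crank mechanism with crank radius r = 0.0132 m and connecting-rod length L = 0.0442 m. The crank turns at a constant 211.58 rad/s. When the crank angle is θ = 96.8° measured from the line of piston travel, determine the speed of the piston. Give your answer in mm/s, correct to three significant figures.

ω = 211.6 rad/s
For an in-line slider-crank, x = r cosθ + √(L² − r² sin²θ), so v = −rω sinθ·[1 + r cosθ/√(L² − r² sin²θ)].
With r = 0.0132 m, L = 0.0442 m, θ = 96.8°: √(L² − r² sin²θ) = 0.042212 m.
v = −0.0132·211.6·0.99297·[1 + 0.0132·-0.11840/0.042212] = -2.6705 m/s.
|v| = 2.6705 m/s = 2670.5 mm/s.

2670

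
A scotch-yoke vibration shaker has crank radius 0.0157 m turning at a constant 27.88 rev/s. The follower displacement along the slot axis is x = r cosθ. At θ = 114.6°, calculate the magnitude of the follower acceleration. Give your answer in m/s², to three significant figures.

ω = 175.2 rad/s (from 27.88 rev/s).
x = r cosθ ⇒ ẍ = −rω² cosθ (ω constant).
|a| = rω²|cosθ| = 0.0157·(175.2)²·|cos 114.6°| = 200.55 m/s².

201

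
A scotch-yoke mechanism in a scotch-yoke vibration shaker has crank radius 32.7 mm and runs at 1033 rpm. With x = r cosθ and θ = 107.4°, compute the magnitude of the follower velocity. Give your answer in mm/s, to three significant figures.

ω = 108.2 rad/s (from 1033 rpm).
x = r cosθ ⇒ ẋ = −rω sinθ.
|v| = rω|sinθ| = 0.0327·108.2·|sin 107.4°| = 3.3755 m/s = 3375.5 mm/s.

3380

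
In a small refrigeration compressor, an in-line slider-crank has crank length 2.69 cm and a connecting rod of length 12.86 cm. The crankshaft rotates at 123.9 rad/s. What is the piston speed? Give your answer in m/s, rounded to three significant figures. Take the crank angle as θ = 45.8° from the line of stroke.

2.74

ω = 123.9 rad/s
For an in-line slider-crank, x = r cosθ + √(L² − r² sin²θ), so v = −rω sinθ·[1 + r cosθ/√(L² − r² sin²θ)].
With r = 0.0269 m, L = 0.1286 m, θ = 45.8°: √(L² − r² sin²θ) = 0.12715 m.
v = −0.0269·123.9·0.71691·[1 + 0.0269·0.69717/0.12715] = -2.7418 m/s.
|v| = 2.7418 m/s.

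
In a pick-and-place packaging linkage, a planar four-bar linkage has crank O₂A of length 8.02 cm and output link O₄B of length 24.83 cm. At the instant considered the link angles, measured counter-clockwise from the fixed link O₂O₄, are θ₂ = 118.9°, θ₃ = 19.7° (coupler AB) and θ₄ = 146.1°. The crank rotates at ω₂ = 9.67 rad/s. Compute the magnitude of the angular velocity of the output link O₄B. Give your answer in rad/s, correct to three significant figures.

ω₂ = 9.67 rad/s
Differentiating the loop-closure r₂e^{iθ₂}+r₃e^{iθ₃}=r₁+r₄e^{iθ₄} gives r₂ω₂e^{iθ₂}+r₃ω₃e^{iθ₃}=r₄ω₄e^{iθ₄}.
Eliminating the other unknown: ω₄ = r₂ω₂ sin(θ₂−θ₃) / [r₄ sin(θ₄−θ₃)].
Numerator sine = +0.98714; denominator sine = +0.80489.
Result = 0.0802·9.67·(+0.98714) / (0.2483·(+0.80489)) = +3.8306 rad/s; magnitude 3.8306 rad/s.

3.83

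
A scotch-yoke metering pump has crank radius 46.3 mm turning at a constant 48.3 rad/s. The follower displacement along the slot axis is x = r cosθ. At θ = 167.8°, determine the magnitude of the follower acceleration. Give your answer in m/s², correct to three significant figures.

106

ω = 48.3 rad/s
x = r cosθ ⇒ ẍ = −rω² cosθ (ω constant).
|a| = rω²|cosθ| = 0.0463·(48.3)²·|cos 167.8°| = 105.57 m/s².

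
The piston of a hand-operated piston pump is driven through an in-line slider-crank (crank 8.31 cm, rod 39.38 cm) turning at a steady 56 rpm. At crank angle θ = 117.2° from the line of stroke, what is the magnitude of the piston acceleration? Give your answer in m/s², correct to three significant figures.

1.66

ω = 2π·56/60 = 5.864 rad/s
x(θ) = r cosθ + √(L² − r² sin²θ); with ω constant, a = ω²·d²x/dθ².
d²x/dθ² = −r cosθ − r²(cos2θ)/√u − r⁴ sin²2θ/(4u^{3/2}),  u = L² − r² sin²θ = 0.149616 m².
Substituting r = 0.0831 m, L = 0.3938 m, θ = 117.2°: d²x/dθ² = +0.048241 m.
a = ω²·d²x/dθ² = (5.864)²·(+0.048241) = +1.659 m/s²;  |a| = 1.659 m/s².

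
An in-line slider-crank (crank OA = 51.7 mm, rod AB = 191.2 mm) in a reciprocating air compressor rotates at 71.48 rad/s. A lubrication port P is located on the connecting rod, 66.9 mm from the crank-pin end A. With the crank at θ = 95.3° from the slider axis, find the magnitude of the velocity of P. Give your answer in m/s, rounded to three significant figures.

ω = 71.48 rad/s.  Crank-pin speed |V_A| = rω = 3.6955 m/s, perpendicular to OA.
Rod angle: sinφ = −(r/L) sinθ ⇒ φ = -15.619°; ω_rod = −rω cosθ/√(L²−r²sin²θ) = +1.8538 rad/s.
V_P = V_A + ω_rod × AP, with AP = 0.0669 m along the rod.
Components: V_Px = −rω sinθ − a·ω_rod·sinφ = -3.6463 m/s;  V_Py = rω cosθ + a·ω_rod·cosφ = -0.22192 m/s.
|V_P| = √(V_Px² + V_Py²) = 3.6531 m/s.

3.65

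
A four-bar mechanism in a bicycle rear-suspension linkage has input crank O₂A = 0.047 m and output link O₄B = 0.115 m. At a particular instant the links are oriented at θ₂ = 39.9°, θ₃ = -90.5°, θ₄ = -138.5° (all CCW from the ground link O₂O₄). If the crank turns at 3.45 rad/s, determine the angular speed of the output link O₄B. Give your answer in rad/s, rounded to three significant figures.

1.44

ω₂ = 3.45 rad/s
Differentiating the loop-closure r₂e^{iθ₂}+r₃e^{iθ₃}=r₁+r₄e^{iθ₄} gives r₂ω₂e^{iθ₂}+r₃ω₃e^{iθ₃}=r₄ω₄e^{iθ₄}.
Eliminating the other unknown: ω₄ = r₂ω₂ sin(θ₂−θ₃) / [r₄ sin(θ₄−θ₃)].
Numerator sine = +0.76154; denominator sine = -0.74314.
Result = 0.047·3.45·(+0.76154) / (0.115·(-0.74314)) = -1.4449 rad/s; magnitude 1.4449 rad/s.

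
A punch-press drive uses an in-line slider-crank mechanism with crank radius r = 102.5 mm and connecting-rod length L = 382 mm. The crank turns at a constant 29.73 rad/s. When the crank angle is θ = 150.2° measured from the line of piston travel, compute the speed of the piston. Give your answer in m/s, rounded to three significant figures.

1.16

ω = 29.73 rad/s
For an in-line slider-crank, x = r cosθ + √(L² − r² sin²θ), so v = −rω sinθ·[1 + r cosθ/√(L² − r² sin²θ)].
With r = 0.1025 m, L = 0.382 m, θ = 150.2°: √(L² − r² sin²θ) = 0.37859 m.
v = −0.1025·29.73·0.49697·[1 + 0.1025·-0.86777/0.37859] = -1.1586 m/s.
|v| = 1.1586 m/s.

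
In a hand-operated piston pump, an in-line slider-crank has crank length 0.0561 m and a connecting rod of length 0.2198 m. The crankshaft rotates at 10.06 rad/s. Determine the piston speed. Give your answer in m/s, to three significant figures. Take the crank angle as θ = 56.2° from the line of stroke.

0.537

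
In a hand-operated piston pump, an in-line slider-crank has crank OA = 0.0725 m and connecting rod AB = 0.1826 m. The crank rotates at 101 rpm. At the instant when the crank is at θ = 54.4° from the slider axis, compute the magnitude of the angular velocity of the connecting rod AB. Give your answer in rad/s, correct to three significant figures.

2.58

ω = 10.58 rad/s (converted from 101 rpm).
The rod makes angle φ with the slider axis where L sinφ = r sinθ; differentiating, L cosφ·φ̇ = r ω cosθ.
L cosφ = √(L² − r² sin²θ) = 0.17282 m.
|ω_rod| = r ω |cosθ| / √(L² − r² sin²θ) = 0.0725·10.58·0.58212/0.17282 = 2.5829 rad/s.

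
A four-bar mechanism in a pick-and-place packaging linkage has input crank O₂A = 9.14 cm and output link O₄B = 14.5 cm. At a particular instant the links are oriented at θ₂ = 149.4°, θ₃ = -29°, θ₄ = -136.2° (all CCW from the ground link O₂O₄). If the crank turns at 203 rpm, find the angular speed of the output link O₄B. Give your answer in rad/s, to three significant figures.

ω₂ = 21.26 rad/s (from 203 rpm).
Differentiating the loop-closure r₂e^{iθ₂}+r₃e^{iθ₃}=r₁+r₄e^{iθ₄} gives r₂ω₂e^{iθ₂}+r₃ω₃e^{iθ₃}=r₄ω₄e^{iθ₄}.
Eliminating the other unknown: ω₄ = r₂ω₂ sin(θ₂−θ₃) / [r₄ sin(θ₄−θ₃)].
Numerator sine = +0.02792; denominator sine = -0.95528.
Result = 0.0914·21.26·(+0.02792) / (0.145·(-0.95528)) = -0.39166 rad/s; magnitude 0.39166 rad/s.

0.392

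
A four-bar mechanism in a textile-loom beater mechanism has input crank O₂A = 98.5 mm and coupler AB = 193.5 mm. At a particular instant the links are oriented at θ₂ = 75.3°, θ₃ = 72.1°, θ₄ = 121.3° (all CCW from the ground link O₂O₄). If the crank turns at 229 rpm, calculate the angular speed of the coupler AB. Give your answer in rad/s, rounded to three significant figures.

ω₂ = 23.98 rad/s (from 229 rpm).
Differentiating the loop-closure r₂e^{iθ₂}+r₃e^{iθ₃}=r₁+r₄e^{iθ₄} gives r₂ω₂e^{iθ₂}+r₃ω₃e^{iθ₃}=r₄ω₄e^{iθ₄}.
Eliminating the other unknown: ω₃ = r₂ω₂ sin(θ₄−θ₂) / [r₃ sin(θ₃−θ₄)].
Numerator sine = +0.71934; denominator sine = -0.75700.
Result = 0.0985·23.98·(+0.71934) / (0.1935·(-0.75700)) = -11.6 rad/s; magnitude 11.6 rad/s.

11.6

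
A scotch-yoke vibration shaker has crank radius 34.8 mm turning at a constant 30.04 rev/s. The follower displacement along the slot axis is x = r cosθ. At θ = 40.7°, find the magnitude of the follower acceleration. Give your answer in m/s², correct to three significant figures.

ω = 188.7 rad/s (from 30.04 rev/s).
x = r cosθ ⇒ ẍ = −rω² cosθ (ω constant).
|a| = rω²|cosθ| = 0.0348·(188.7)²·|cos 40.7°| = 939.91 m/s².

940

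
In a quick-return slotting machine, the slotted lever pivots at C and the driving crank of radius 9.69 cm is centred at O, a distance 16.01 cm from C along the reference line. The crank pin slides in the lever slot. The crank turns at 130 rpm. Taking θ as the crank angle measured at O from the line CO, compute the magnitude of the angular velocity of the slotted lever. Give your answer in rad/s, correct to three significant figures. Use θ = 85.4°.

3.86

ω = 13.61 rad/s (from 130 rpm).
Crank pin A relative to C: A = (d + r cosθ, r sinθ); lever angle φ = atan2(r sinθ, d + r cosθ).
Differentiating tanφ: φ̇ = rω(d cosθ + r)/(d² + r² + 2dr cosθ).
d² + r² + 2dr cosθ = |CA|² = 0.03751 m²;  d cosθ + r = +0.10974 m.
|ω_lever| = |0.0969·13.61·+0.10974| / 0.03751 = 3.8593 rad/s.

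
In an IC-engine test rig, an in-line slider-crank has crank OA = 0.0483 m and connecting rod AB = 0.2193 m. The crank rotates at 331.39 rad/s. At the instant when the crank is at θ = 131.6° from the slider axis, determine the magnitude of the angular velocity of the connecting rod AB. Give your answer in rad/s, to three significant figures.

49.1

ω = 331.4 rad/s
The rod makes angle φ with the slider axis where L sinφ = r sinθ; differentiating, L cosφ·φ̇ = r ω cosθ.
L cosφ = √(L² − r² sin²θ) = 0.21631 m.
|ω_rod| = r ω |cosθ| / √(L² − r² sin²θ) = 0.0483·331.4·0.66393/0.21631 = 49.129 rad/s.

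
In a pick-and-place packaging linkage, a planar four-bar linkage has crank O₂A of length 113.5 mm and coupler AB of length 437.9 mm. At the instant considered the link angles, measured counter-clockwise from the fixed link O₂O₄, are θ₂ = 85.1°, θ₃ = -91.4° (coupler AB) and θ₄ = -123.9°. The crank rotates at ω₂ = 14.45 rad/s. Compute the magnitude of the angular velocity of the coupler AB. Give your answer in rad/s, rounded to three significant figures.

3.38

ω₂ = 14.45 rad/s
Differentiating the loop-closure r₂e^{iθ₂}+r₃e^{iθ₃}=r₁+r₄e^{iθ₄} gives r₂ω₂e^{iθ₂}+r₃ω₃e^{iθ₃}=r₄ω₄e^{iθ₄}.
Eliminating the other unknown: ω₃ = r₂ω₂ sin(θ₄−θ₂) / [r₃ sin(θ₃−θ₄)].
Numerator sine = +0.48481; denominator sine = +0.53730.
Result = 0.1135·14.45·(+0.48481) / (0.4379·(+0.53730)) = +3.3794 rad/s; magnitude 3.3794 rad/s.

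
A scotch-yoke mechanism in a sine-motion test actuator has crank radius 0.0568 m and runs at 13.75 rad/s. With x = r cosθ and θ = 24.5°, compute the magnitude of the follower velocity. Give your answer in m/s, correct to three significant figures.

0.324

ω = 13.75 rad/s
x = r cosθ ⇒ ẋ = −rω sinθ.
|v| = rω|sinθ| = 0.0568·13.75·|sin 24.5°| = 0.32388 m/s.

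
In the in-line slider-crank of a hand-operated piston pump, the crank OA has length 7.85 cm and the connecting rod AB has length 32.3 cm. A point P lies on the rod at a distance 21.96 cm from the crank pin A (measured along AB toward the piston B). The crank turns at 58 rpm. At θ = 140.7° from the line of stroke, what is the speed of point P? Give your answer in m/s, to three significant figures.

ω = 6.074 rad/s.  Crank-pin speed |V_A| = rω = 0.47679 m/s, perpendicular to OA.
Rod angle: sinφ = −(r/L) sinθ ⇒ φ = -8.855°; ω_rod = −rω cosθ/√(L²−r²sin²θ) = +1.1561 rad/s.
V_P = V_A + ω_rod × AP, with AP = 0.2196 m along the rod.
Components: V_Px = −rω sinθ − a·ω_rod·sinφ = -0.26291 m/s;  V_Py = rω cosθ + a·ω_rod·cosφ = -0.11811 m/s.
|V_P| = √(V_Px² + V_Py²) = 0.28822 m/s.

0.288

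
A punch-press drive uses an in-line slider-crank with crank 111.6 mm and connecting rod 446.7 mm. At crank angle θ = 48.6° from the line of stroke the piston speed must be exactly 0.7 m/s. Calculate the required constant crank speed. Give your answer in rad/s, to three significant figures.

7.16

For an in-line slider-crank, |v_piston| = rω|sinθ|·[1 + r cosθ/√(L² − r² sin²θ)].
With r = 0.1116 m, L = 0.4467 m, θ = 48.6°: the bracketed kinematic factor |dx/dθ| = 0.097793 m.
ω = v/|dx/dθ| = 0.7/0.097793 = 7.158 rad/s.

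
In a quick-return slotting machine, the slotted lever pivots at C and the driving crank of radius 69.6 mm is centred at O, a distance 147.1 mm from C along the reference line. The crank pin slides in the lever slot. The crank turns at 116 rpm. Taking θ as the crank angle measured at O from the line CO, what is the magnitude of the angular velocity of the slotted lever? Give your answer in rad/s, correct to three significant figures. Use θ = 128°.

ω = 12.15 rad/s (from 116 rpm).
Crank pin A relative to C: A = (d + r cosθ, r sinθ); lever angle φ = atan2(r sinθ, d + r cosθ).
Differentiating tanφ: φ̇ = rω(d cosθ + r)/(d² + r² + 2dr cosθ).
d² + r² + 2dr cosθ = |CA|² = 0.0138761 m²;  d cosθ + r = -0.020964 m.
|ω_lever| = |0.0696·12.15·-0.020964| / 0.0138761 = 1.2773 rad/s.

1.28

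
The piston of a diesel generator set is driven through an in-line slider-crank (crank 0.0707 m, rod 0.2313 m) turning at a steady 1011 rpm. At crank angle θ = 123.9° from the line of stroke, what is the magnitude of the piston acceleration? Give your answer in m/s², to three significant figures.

ω = 2π·1011/60 = 105.9 rad/s
x(θ) = r cosθ + √(L² − r² sin²θ); with ω constant, a = ω²·d²x/dθ².
d²x/dθ² = −r cosθ − r²(cos2θ)/√u − r⁴ sin²2θ/(4u^{3/2}),  u = L² − r² sin²θ = 0.0500561 m².
Substituting r = 0.0707 m, L = 0.2313 m, θ = 123.9°: d²x/dθ² = +0.047396 m.
a = ω²·d²x/dθ² = (105.9)²·(+0.047396) = +531.25 m/s²;  |a| = 531.25 m/s².

531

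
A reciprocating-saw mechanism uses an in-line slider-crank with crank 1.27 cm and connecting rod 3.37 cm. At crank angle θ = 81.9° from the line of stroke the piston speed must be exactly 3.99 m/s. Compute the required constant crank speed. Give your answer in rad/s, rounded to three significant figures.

For an in-line slider-crank, |v_piston| = rω|sinθ|·[1 + r cosθ/√(L² − r² sin²θ)].
With r = 0.0127 m, L = 0.0337 m, θ = 81.9°: the bracketed kinematic factor |dx/dθ| = 0.013293 m.
ω = v/|dx/dθ| = 3.99/0.013293 = 300.16 rad/s.

300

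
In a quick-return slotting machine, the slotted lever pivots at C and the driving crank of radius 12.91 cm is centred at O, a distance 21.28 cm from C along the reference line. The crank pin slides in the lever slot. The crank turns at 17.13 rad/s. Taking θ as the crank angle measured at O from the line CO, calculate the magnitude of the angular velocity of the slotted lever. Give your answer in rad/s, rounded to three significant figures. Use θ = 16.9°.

6.42

ω = 17.13 rad/s
Crank pin A relative to C: A = (d + r cosθ, r sinθ); lever angle φ = atan2(r sinθ, d + r cosθ).
Differentiating tanφ: φ̇ = rω(d cosθ + r)/(d² + r² + 2dr cosθ).
d² + r² + 2dr cosθ = |CA|² = 0.114523 m²;  d cosθ + r = +0.33271 m.
|ω_lever| = |0.1291·17.13·+0.33271| / 0.114523 = 6.4248 rad/s.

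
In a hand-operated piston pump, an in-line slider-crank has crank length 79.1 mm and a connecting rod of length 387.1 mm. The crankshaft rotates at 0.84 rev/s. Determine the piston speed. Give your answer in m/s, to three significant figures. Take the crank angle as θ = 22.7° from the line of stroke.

0.192

ω = 2π·0.84 = 5.278 rad/s
For an in-line slider-crank, x = r cosθ + √(L² − r² sin²θ), so v = −rω sinθ·[1 + r cosθ/√(L² − r² sin²θ)].
With r = 0.0791 m, L = 0.3871 m, θ = 22.7°: √(L² − r² sin²θ) = 0.38589 m.
v = −0.0791·5.278·0.38591·[1 + 0.0791·0.92254/0.38589] = -0.19157 m/s.
|v| = 0.19157 m/s.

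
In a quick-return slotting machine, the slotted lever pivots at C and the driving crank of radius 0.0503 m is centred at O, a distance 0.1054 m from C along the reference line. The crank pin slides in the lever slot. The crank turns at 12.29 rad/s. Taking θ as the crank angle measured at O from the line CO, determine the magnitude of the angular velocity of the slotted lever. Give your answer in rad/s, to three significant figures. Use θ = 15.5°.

3.94

ω = 12.29 rad/s
Crank pin A relative to C: A = (d + r cosθ, r sinθ); lever angle φ = atan2(r sinθ, d + r cosθ).
Differentiating tanφ: φ̇ = rω(d cosθ + r)/(d² + r² + 2dr cosθ).
d² + r² + 2dr cosθ = |CA|² = 0.0238569 m²;  d cosθ + r = +0.15187 m.
|ω_lever| = |0.0503·12.29·+0.15187| / 0.0238569 = 3.9352 rad/s.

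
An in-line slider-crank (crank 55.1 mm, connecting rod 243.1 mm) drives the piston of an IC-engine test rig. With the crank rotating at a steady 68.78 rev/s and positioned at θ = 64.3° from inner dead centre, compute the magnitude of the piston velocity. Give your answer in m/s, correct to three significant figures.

23.6

ω = 2π·68.8 = 432.2 rad/s
For an in-line slider-crank, x = r cosθ + √(L² − r² sin²θ), so v = −rω sinθ·[1 + r cosθ/√(L² − r² sin²θ)].
With r = 0.0551 m, L = 0.2431 m, θ = 64.3°: √(L² − r² sin²θ) = 0.23798 m.
v = −0.0551·432.2·0.90108·[1 + 0.0551·0.43366/0.23798] = -23.611 m/s.
|v| = 23.611 m/s.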